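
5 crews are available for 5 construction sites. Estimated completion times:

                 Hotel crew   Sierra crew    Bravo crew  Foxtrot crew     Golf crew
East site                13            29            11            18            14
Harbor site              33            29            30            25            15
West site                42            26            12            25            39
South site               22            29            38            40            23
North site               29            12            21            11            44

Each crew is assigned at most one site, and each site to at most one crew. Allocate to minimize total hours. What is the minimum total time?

Treat this as an assignment problem: match each crew to one site.
Optimal: Hotel crew→South site (22 hours), Sierra crew→North site (12 hours), Bravo crew→West site (12 hours), Foxtrot crew→East site (18 hours), Golf crew→Harbor site (15 hours) — total 22+12+12+18+15 = 79 hours.
Row-greedy (each crew in turn takes its cheapest remaining site) gives 85 hours, worse by 6.
Next-best assignment: Hotel crew→East site, Sierra crew→South site, Bravo crew→West site, Foxtrot crew→North site, Golf crew→Harbor site = 80 hours.
Swapping Bravo crew↔Foxtrot crew (Bravo crew→East site 11 hours, Foxtrot crew→West site 25 hours) adds 6.
Checked against all permutations: 79 hours is optimal.

Minimum total: 79 hours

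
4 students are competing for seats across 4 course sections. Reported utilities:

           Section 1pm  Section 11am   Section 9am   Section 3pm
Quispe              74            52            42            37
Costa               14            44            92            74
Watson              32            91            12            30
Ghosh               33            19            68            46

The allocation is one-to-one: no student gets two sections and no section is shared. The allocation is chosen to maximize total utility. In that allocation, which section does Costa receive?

Costa receives Section 3pm.

Optimal: Quispe→Section 1pm (74 points), Costa→Section 3pm (74 points), Watson→Section 11am (91 points), Ghosh→Section 9am (68 points) — total 74+74+91+68 = 307 points.
Column-greedy (each section in turn goes to its best remaining student) gives 303 points, worse by 4.
No other one-to-one assignment exceeds 307 points.
Costa's own top section is Section 9am (92 points), but forcing Costa→Section 9am and reassigning the rest optimally gives only 303 points — worse by 4.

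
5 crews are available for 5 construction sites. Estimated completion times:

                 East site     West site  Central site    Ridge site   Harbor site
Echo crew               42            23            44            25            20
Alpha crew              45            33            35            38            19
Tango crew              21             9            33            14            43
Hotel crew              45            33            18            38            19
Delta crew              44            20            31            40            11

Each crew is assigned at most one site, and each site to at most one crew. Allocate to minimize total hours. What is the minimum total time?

Optimal: Echo crew→Ridge site (25 hours), Alpha crew→Harbor site (19 hours), Tango crew→East site (21 hours), Hotel crew→Central site (18 hours), Delta crew→West site (20 hours) — total 25+19+21+18+20 = 103 hours.
Min-entry greedy (repeatedly take the single cheapest remaining cell) gives 108 hours, worse by 5.
Every other assignment is strictly worse.

Min total: 103 hours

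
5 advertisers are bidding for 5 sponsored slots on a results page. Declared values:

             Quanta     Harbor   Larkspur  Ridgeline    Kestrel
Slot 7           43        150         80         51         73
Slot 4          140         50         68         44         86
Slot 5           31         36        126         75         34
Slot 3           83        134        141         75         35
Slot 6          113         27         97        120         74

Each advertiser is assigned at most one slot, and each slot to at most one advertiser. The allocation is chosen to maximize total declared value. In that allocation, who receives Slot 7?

Optimal: Quanta→Slot 4 ($140), Harbor→Slot 3 ($134), Larkspur→Slot 5 ($126), Ridgeline→Slot 6 ($120), Kestrel→Slot 7 ($73) — total 140+134+126+120+73 = $593.
Column-greedy (each slot in turn goes to its best remaining advertiser) gives $565, worse by 28.
Next-best assignment: Quanta→Slot 4, Harbor→Slot 7, Larkspur→Slot 3, Ridgeline→Slot 6, Kestrel→Slot 5 = $585.
No other one-to-one assignment exceeds $593.
Kestrel's own top slot is Slot 4 ($86), but forcing Kestrel→Slot 4 and reassigning the rest optimally gives only $565 — worse by 28.

Kestrel receives Slot 7.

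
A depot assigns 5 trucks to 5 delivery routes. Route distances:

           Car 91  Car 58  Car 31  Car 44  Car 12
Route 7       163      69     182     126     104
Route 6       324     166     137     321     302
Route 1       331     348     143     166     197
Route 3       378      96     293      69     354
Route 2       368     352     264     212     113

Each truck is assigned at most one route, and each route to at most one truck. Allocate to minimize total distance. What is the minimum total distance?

Min total: 654 km

Optimal: Car 91→Route 7 (163 km), Car 58→Route 6 (166 km), Car 31→Route 1 (143 km), Car 44→Route 3 (69 km), Car 12→Route 2 (113 km) — total 163+166+143+69+113 = 654 km.
Column-greedy (each route in turn goes to its cheapest remaining truck) gives 1094 km, worse by 440.
Next-best assignment: Car 91→Route 7, Car 58→Route 3, Car 31→Route 6, Car 44→Route 1, Car 12→Route 2 = 675 km.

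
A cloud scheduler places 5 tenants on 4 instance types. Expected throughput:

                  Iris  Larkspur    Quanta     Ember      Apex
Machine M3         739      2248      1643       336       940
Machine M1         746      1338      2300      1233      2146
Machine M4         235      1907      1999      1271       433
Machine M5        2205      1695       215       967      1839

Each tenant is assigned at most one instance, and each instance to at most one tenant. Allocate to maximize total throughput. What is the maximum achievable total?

Max total: 8598 ops/s

Optimal: Larkspur→Machine M3 (2248 ops/s), Apex→Machine M1 (2146 ops/s), Quanta→Machine M4 (1999 ops/s), Iris→Machine M5 (2205 ops/s) — total 2248+2146+1999+2205 = 8598 ops/s.
Row-greedy (each tenant in turn takes its best remaining instance) gives 8024 ops/s, worse by 574.
Next-best assignment: Larkspur→Machine M3, Quanta→Machine M1, Ember→Machine M4, Iris→Machine M5 = 8024 ops/s.
Checked against all permutations: 8598 ops/s is optimal.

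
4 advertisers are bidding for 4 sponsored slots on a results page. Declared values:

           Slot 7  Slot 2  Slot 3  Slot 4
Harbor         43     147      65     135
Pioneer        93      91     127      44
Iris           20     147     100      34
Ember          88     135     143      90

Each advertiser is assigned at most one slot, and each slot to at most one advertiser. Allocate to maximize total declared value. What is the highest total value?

Optimal: Harbor→Slot 4 ($135), Pioneer→Slot 7 ($93), Iris→Slot 2 ($147), Ember→Slot 3 ($143) — total 135+93+147+143 = $518.
Row-greedy (each advertiser in turn takes its best remaining slot) gives $396, worse by 122.
Next-best assignment: Harbor→Slot 4, Pioneer→Slot 3, Iris→Slot 2, Ember→Slot 7 = $497.
Swapping Iris↔Pioneer (Iris→Slot 7 $20, Pioneer→Slot 2 $91) loses 129.
Every other assignment is strictly worse.

Maximum total: $518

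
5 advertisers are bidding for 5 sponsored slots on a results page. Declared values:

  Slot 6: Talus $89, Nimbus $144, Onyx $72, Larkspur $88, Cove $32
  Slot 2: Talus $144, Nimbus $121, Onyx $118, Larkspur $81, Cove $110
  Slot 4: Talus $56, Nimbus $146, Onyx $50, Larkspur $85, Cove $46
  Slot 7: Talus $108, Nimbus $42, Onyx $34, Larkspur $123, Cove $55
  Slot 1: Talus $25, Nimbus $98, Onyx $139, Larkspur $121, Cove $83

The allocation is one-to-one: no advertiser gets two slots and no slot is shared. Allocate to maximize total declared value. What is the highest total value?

Max total: $607

Optimal: Talus→Slot 6 ($89), Nimbus→Slot 4 ($146), Onyx→Slot 1 ($139), Larkspur→Slot 7 ($123), Cove→Slot 2 ($110) — total 89+146+139+123+110 = $607.
Max-entry greedy (repeatedly take the single best remaining cell) gives $584, worse by 23.
Next-best assignment: Talus→Slot 2, Nimbus→Slot 6, Onyx→Slot 1, Larkspur→Slot 7, Cove→Slot 4 = $596.
Every other assignment is strictly worse.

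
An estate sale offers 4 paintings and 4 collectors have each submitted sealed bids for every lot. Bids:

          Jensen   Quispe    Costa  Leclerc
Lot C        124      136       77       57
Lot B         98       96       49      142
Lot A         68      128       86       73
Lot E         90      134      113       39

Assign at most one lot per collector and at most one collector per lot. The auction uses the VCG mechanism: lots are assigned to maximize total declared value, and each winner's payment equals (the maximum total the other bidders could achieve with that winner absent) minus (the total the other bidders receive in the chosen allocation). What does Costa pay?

Efficient allocation: Jensen→Lot C ($124), Quispe→Lot A ($128), Costa→Lot E ($113), Leclerc→Lot B ($142); total welfare W = $507.
Costa receives Lot E at value $113, so the others get W − 113 = $394.
Without Costa: best allocation of the remaining 3 bidders over all 4 lots is Jensen→Lot C ($124), Quispe→Lot E ($134), Leclerc→Lot B ($142), total $400.
VCG payment = (others' best without Costa) − (others' welfare with Costa) = 400 − 394 = $6.

Costa pays $6.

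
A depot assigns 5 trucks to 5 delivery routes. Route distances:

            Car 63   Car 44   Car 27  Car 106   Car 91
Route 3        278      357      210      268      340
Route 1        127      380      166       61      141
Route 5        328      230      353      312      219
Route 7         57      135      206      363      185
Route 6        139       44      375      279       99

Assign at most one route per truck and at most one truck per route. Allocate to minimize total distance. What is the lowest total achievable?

Min total: 591 km

Optimal: Car 63→Route 7 (57 km), Car 44→Route 6 (44 km), Car 27→Route 3 (210 km), Car 106→Route 1 (61 km), Car 91→Route 5 (219 km) — total 57+44+210+61+219 = 591 km.
Row-greedy (each truck in turn takes its cheapest remaining route) gives 754 km, worse by 163.
Swapping Car 44↔Car 63 (Car 44→Route 7 135 km, Car 63→Route 6 139 km) adds 173.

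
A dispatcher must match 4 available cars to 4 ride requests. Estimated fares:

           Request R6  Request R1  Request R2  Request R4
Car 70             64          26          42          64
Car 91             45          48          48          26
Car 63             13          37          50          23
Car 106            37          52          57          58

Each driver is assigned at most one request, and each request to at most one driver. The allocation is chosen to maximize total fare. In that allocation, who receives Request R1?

Optimal: Car 70→Request R6 ($64), Car 91→Request R1 ($48), Car 63→Request R2 ($50), Car 106→Request R4 ($58) — total 64+48+50+58 = $220.
Column-greedy (each request in turn goes to its best remaining driver) gives $192, worse by 28.
No other one-to-one assignment exceeds $220.

Car 91 receives Request R1.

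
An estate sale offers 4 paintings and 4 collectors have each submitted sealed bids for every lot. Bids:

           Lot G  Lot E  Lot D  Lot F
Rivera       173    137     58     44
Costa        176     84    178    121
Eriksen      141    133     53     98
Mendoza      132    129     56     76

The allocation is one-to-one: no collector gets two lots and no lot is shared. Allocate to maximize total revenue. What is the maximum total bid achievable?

This is a one-to-one assignment (maximum-weight bipartite matching).
Optimal: Rivera→Lot G ($173), Costa→Lot D ($178), Eriksen→Lot F ($98), Mendoza→Lot E ($129) — total 173+178+98+129 = $578.
Max-entry greedy (repeatedly take the single best remaining cell) gives $560, worse by 18.
Swapping Mendoza↔Eriksen (Mendoza→Lot F $76, Eriksen→Lot E $133) loses 18.
Checked against all permutations: $578 is optimal.

Max total: $578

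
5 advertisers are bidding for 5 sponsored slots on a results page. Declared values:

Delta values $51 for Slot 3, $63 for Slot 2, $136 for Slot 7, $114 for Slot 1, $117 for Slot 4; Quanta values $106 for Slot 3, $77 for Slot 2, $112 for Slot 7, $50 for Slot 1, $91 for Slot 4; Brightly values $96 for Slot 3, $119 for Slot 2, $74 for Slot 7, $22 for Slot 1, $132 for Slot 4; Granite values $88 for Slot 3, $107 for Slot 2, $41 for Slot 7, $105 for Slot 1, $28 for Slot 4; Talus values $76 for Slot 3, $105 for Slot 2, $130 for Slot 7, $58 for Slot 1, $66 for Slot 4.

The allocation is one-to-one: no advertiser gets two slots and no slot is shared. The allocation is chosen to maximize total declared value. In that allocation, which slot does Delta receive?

Delta receives Slot 1.

Optimal: Delta→Slot 1 ($114), Quanta→Slot 3 ($106), Brightly→Slot 4 ($132), Granite→Slot 2 ($107), Talus→Slot 7 ($130) — total 114+106+132+107+130 = $589.
Max-entry greedy (repeatedly take the single best remaining cell) gives $539, worse by 50.
Next-best assignment: Delta→Slot 7, Quanta→Slot 3, Brightly→Slot 4, Granite→Slot 1, Talus→Slot 2 = $584.
No other one-to-one assignment exceeds $589.
Delta's own top slot is Slot 7 ($136), but forcing Delta→Slot 7 and reassigning the rest optimally gives only $584 — worse by 5.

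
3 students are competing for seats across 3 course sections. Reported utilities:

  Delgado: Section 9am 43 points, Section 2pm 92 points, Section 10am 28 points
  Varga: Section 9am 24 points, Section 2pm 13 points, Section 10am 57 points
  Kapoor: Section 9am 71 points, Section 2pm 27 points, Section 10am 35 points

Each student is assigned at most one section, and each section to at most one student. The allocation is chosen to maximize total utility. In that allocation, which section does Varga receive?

Varga receives Section 10am.

Treat this as an assignment problem: match each student to one section.
Optimal: Delgado→Section 2pm (92 points), Varga→Section 10am (57 points), Kapoor→Section 9am (71 points) — total 92+57+71 = 220 points.
Next-best assignment: Delgado→Section 2pm, Varga→Section 9am, Kapoor→Section 10am = 151 points.
Swapping Delgado↔Kapoor (Delgado→Section 9am 43 points, Kapoor→Section 2pm 27 points) loses 93.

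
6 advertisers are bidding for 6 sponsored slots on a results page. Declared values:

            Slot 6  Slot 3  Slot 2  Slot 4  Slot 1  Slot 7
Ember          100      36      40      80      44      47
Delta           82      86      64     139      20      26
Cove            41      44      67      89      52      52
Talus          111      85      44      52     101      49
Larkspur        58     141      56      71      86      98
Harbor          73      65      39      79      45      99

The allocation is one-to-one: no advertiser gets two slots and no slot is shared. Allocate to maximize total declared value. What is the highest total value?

Optimal: Ember→Slot 6 ($100), Delta→Slot 4 ($139), Cove→Slot 2 ($67), Talus→Slot 1 ($101), Larkspur→Slot 3 ($141), Harbor→Slot 7 ($99) — total 100+139+67+101+141+99 = $647.
Max-entry greedy (repeatedly take the single best remaining cell) gives $601, worse by 46.
Next-best assignment: Ember→Slot 1, Delta→Slot 4, Cove→Slot 2, Talus→Slot 6, Larkspur→Slot 3, Harbor→Slot 7 = $601.
Swapping Talus↔Ember (Talus→Slot 6 $111, Ember→Slot 1 $44) loses 46.
Checked against all permutations: $647 is optimal.

Max total: $647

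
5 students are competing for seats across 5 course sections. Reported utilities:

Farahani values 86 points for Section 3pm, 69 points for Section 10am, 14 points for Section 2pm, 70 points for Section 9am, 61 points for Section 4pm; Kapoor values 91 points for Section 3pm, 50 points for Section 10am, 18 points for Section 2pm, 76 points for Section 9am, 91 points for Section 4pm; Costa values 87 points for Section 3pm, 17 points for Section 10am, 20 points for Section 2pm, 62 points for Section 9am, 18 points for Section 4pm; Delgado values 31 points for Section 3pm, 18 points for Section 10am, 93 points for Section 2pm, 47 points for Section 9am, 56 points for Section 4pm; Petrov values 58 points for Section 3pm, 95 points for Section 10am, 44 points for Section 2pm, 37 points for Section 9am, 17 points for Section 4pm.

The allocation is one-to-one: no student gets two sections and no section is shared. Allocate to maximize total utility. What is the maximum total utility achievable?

This is a one-to-one assignment (maximum-weight bipartite matching).
Optimal: Farahani→Section 9am (70 points), Kapoor→Section 4pm (91 points), Costa→Section 3pm (87 points), Delgado→Section 2pm (93 points), Petrov→Section 10am (95 points) — total 70+91+87+93+95 = 436 points.
Max-entry greedy (repeatedly take the single best remaining cell) gives 367 points, worse by 69.
Next-best assignment: Farahani→Section 3pm, Kapoor→Section 4pm, Costa→Section 9am, Delgado→Section 2pm, Petrov→Section 10am = 427 points.
Swapping Farahani↔Delgado (Farahani→Section 2pm 14 points, Delgado→Section 9am 47 points) loses 102.
Every other assignment is strictly worse.

Maximum total: 436 points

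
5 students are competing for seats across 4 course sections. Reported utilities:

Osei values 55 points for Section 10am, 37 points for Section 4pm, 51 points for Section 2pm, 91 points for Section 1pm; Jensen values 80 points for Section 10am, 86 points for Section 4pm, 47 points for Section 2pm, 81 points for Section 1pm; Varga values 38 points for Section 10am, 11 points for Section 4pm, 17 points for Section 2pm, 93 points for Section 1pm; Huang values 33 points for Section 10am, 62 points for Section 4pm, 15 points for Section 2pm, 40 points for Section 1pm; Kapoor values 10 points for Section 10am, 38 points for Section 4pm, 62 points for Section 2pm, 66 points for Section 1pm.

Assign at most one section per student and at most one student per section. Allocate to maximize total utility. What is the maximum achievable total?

Optimal: Jensen→Section 10am (80 points), Huang→Section 4pm (62 points), Kapoor→Section 2pm (62 points), Varga→Section 1pm (93 points) — total 80+62+62+93 = 297 points.
Row-greedy (each student in turn takes its best remaining section) gives 230 points, worse by 67.
Checked against all permutations: 297 points is optimal.

Max total: 297 points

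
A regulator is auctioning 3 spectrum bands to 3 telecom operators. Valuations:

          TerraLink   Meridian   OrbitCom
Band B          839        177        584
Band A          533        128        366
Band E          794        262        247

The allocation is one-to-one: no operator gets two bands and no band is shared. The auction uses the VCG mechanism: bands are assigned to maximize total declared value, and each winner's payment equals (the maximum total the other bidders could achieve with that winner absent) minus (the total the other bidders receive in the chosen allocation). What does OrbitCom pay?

OrbitCom pays $179M.

Efficient allocation: TerraLink→Band E ($794M), Meridian→Band A ($128M), OrbitCom→Band B ($584M); total welfare W = $1506M.
OrbitCom receives Band B at value $584M, so the others get W − 584 = $922M.
Without OrbitCom: best allocation of the remaining 2 bidders over all 3 bands is TerraLink→Band B ($839M), Meridian→Band E ($262M), total $1101M.
VCG payment = (others' best without OrbitCom) − (others' welfare with OrbitCom) = 1101 − 922 = $179M.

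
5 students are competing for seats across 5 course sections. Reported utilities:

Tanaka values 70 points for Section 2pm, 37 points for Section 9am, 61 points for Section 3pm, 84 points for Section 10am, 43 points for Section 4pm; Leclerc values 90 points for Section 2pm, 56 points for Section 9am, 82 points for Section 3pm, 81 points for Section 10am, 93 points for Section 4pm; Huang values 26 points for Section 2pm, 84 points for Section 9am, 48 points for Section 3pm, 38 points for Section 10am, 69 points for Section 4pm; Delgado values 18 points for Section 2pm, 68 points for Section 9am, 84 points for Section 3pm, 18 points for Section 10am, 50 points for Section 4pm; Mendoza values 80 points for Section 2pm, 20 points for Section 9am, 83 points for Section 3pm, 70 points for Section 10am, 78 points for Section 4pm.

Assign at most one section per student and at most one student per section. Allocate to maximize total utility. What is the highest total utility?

Max total: 425 points

Optimal: Tanaka→Section 10am (84 points), Leclerc→Section 4pm (93 points), Huang→Section 9am (84 points), Delgado→Section 3pm (84 points), Mendoza→Section 2pm (80 points) — total 84+93+84+84+80 = 425 points.
Column-greedy (each section in turn goes to its best remaining student) gives 420 points, worse by 5.
Next-best assignment: Tanaka→Section 10am, Leclerc→Section 2pm, Huang→Section 9am, Delgado→Section 3pm, Mendoza→Section 4pm = 420 points.
Checked against all permutations: 425 points is optimal.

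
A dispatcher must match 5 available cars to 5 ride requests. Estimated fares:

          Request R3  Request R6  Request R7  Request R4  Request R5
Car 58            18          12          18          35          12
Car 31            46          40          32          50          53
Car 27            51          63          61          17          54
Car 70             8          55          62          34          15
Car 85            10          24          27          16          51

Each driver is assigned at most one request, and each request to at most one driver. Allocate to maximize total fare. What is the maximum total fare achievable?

Max total: $257

This is a one-to-one assignment (maximum-weight bipartite matching).
Optimal: Car 58→Request R4 ($35), Car 31→Request R3 ($46), Car 27→Request R6 ($63), Car 70→Request R7 ($62), Car 85→Request R5 ($51) — total 35+46+63+62+51 = $257.
Swapping Car 70↔Car 58 (Car 70→Request R4 $34, Car 58→Request R7 $18) loses 45.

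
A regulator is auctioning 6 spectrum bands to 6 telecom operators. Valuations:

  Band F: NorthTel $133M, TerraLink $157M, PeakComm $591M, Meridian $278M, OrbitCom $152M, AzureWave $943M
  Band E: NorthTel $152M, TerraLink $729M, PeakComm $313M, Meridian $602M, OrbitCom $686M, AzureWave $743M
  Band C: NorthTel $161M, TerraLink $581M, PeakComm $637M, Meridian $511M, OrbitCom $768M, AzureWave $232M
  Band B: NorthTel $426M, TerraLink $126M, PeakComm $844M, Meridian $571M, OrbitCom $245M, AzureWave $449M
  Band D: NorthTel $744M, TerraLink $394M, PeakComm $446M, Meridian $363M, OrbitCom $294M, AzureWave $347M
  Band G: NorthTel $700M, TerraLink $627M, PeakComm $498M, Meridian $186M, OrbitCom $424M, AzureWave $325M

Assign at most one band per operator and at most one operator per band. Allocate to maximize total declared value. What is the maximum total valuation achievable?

Maximum total: $4528M

Optimal: NorthTel→Band D ($744M), TerraLink→Band G ($627M), PeakComm→Band B ($844M), Meridian→Band E ($602M), OrbitCom→Band C ($768M), AzureWave→Band F ($943M) — total 744+627+844+602+768+943 = $4528M.
Row-greedy (each operator in turn takes its best remaining band) gives $4195M, worse by 333.
Next-best assignment: NorthTel→Band D, TerraLink→Band G, PeakComm→Band B, Meridian→Band C, OrbitCom→Band E, AzureWave→Band F = $4355M.
Swapping AzureWave↔TerraLink (AzureWave→Band G $325M, TerraLink→Band F $157M) loses 1088.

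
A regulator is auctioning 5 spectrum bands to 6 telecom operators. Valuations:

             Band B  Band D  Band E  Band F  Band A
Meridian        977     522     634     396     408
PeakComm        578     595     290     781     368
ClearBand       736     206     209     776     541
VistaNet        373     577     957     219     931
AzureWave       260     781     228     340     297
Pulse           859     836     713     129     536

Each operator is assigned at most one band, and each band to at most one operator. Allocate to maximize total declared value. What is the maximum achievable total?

This is a one-to-one assignment (maximum-weight bipartite matching).
Optimal: Meridian→Band B ($977M), AzureWave→Band D ($781M), Pulse→Band E ($713M), PeakComm→Band F ($781M), VistaNet→Band A ($931M) — total 977+781+713+781+931 = $4183M.
Row-greedy (each operator in turn takes its best remaining band) gives $4037M, worse by 146.

Max total: $4183M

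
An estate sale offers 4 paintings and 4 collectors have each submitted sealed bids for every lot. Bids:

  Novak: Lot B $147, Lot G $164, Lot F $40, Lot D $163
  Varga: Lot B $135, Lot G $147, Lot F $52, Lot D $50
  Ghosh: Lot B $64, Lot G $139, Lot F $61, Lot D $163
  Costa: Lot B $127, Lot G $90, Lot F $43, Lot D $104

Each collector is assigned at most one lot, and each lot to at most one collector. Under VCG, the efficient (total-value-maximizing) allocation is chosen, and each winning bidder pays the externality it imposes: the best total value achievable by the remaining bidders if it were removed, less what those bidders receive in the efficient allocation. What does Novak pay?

Efficient allocation: Novak→Lot G ($164), Varga→Lot F ($52), Ghosh→Lot D ($163), Costa→Lot B ($127); total welfare W = $506.
Novak receives Lot G at value $164, so the others get W − 164 = $342.
Without Novak: best allocation of the remaining 3 bidders over all 4 lots is Varga→Lot G ($147), Ghosh→Lot D ($163), Costa→Lot B ($127), total $437.
VCG payment = (others' best without Novak) − (others' welfare with Novak) = 437 − 342 = $95.

Novak pays $95.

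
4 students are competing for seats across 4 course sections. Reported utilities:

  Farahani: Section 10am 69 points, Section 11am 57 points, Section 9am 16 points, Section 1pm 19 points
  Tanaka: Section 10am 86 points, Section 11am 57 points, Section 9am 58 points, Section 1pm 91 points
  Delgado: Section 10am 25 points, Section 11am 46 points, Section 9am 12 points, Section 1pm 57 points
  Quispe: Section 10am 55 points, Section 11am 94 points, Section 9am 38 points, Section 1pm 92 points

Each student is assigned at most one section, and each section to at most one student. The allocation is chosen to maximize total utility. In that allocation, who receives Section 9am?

Optimal: Farahani→Section 10am (69 points), Tanaka→Section 9am (58 points), Delgado→Section 1pm (57 points), Quispe→Section 11am (94 points) — total 69+58+57+94 = 278 points.
Column-greedy (each section in turn goes to its best remaining student) gives 253 points, worse by 25.
Checked against all permutations: 278 points is optimal.
Tanaka's own top section is Section 1pm (91 points), but forcing Tanaka→Section 1pm and reassigning the rest optimally gives only 266 points — worse by 12.

Tanaka receives Section 9am.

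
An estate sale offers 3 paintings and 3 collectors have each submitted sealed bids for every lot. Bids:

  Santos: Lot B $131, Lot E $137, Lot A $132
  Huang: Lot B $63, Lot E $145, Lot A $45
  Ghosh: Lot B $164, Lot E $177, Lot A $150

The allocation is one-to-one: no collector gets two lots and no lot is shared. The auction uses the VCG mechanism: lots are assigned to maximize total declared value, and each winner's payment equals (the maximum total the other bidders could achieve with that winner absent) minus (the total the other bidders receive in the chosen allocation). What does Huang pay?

Efficient allocation: Santos→Lot A ($132), Huang→Lot E ($145), Ghosh→Lot B ($164); total welfare W = $441.
Huang receives Lot E at value $145, so the others get W − 145 = $296.
Without Huang: best allocation of the remaining 2 bidders over all 3 lots is Santos→Lot A ($132), Ghosh→Lot E ($177), total $309.
VCG payment = (others' best without Huang) − (others' welfare with Huang) = 309 − 296 = $13.

Huang pays $13.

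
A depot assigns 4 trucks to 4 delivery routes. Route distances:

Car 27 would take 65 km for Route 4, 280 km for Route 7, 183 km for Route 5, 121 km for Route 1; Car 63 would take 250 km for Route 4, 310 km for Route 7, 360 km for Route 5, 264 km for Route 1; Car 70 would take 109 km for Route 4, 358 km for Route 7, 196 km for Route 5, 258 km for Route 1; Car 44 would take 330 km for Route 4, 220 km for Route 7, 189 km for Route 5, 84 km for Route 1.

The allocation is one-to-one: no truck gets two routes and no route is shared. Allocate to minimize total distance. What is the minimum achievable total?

This is the linear assignment problem.
Optimal: Car 27→Route 4 (65 km), Car 63→Route 7 (310 km), Car 70→Route 5 (196 km), Car 44→Route 1 (84 km) — total 65+310+196+84 = 655 km.
Row-greedy (each truck in turn takes its cheapest remaining route) gives 745 km, worse by 90.
Next-best assignment: Car 27→Route 5, Car 63→Route 7, Car 70→Route 4, Car 44→Route 1 = 686 km.
No other one-to-one assignment undercuts 655 km.

Minimum total: 655 km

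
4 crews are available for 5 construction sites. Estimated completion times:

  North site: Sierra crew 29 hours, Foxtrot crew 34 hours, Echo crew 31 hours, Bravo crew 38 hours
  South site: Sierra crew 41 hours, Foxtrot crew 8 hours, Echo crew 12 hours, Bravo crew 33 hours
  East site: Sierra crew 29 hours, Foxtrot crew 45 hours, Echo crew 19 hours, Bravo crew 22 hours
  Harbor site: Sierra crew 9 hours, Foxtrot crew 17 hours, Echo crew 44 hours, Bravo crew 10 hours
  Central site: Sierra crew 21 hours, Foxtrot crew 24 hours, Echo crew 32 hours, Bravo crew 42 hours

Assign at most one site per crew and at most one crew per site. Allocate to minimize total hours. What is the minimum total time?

Min total: 58 hours

Optimal: Sierra crew→Central site (21 hours), Foxtrot crew→South site (8 hours), Echo crew→East site (19 hours), Bravo crew→Harbor site (10 hours) — total 21+8+19+10 = 58 hours.
Min-entry greedy (repeatedly take the single cheapest remaining cell) gives 74 hours, worse by 16.
Next-best assignment: Sierra crew→North site, Foxtrot crew→South site, Echo crew→East site, Bravo crew→Harbor site = 66 hours.
Swapping Sierra crew↔Foxtrot crew (Sierra crew→South site 41 hours, Foxtrot crew→Central site 24 hours) adds 36.
Checked against all permutations: 58 hours is optimal.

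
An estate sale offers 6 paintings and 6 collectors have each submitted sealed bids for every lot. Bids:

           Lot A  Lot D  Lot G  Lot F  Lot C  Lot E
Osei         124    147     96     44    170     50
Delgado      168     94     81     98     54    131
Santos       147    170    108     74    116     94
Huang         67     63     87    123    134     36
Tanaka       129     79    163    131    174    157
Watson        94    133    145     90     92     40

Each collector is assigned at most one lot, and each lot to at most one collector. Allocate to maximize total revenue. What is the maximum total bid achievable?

Optimal: Osei→Lot C ($170), Delgado→Lot A ($168), Santos→Lot D ($170), Huang→Lot F ($123), Tanaka→Lot E ($157), Watson→Lot G ($145) — total 170+168+170+123+157+145 = $933.
Row-greedy (each collector in turn takes its best remaining lot) gives $834, worse by 99.
No other one-to-one assignment exceeds $933.

Maximum total: $933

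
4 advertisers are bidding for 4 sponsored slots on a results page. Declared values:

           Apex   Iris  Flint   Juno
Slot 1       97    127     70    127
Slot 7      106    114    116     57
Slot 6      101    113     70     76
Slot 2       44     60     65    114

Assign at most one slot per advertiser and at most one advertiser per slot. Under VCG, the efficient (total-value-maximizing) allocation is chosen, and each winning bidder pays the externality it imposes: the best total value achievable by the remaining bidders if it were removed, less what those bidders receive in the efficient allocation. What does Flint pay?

Efficient allocation: Apex→Slot 6 ($101), Iris→Slot 1 ($127), Flint→Slot 7 ($116), Juno→Slot 2 ($114); total welfare W = $458.
Flint receives Slot 7 at value $116, so the others get W − 116 = $342.
Without Flint: best allocation of the remaining 3 bidders over all 4 slots is Apex→Slot 7 ($106), Iris→Slot 1 ($127), Juno→Slot 2 ($114), total $347.
VCG payment = (others' best without Flint) − (others' welfare with Flint) = 347 − 342 = $5.

Flint pays $5.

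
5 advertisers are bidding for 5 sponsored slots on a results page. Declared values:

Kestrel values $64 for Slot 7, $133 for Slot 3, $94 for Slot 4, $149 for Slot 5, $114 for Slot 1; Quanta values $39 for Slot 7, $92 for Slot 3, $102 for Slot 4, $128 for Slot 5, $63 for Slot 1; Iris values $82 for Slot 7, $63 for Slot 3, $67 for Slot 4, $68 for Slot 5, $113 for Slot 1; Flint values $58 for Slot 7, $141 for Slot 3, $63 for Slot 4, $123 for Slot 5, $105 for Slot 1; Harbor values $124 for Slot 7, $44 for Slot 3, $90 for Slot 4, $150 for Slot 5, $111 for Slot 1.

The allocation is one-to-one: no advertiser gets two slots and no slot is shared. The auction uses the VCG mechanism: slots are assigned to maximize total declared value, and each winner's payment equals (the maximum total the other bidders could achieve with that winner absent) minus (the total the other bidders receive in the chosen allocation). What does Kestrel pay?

Efficient allocation: Kestrel→Slot 5 ($149), Quanta→Slot 4 ($102), Iris→Slot 1 ($113), Flint→Slot 3 ($141), Harbor→Slot 7 ($124); total welfare W = $629.
Kestrel receives Slot 5 at value $149, so the others get W − 149 = $480.
Without Kestrel: best allocation of the remaining 4 bidders over all 5 slots is Quanta→Slot 4 ($102), Iris→Slot 1 ($113), Flint→Slot 3 ($141), Harbor→Slot 5 ($150), total $506.
VCG payment = (others' best without Kestrel) − (others' welfare with Kestrel) = 506 − 480 = $26.

Kestrel pays $26.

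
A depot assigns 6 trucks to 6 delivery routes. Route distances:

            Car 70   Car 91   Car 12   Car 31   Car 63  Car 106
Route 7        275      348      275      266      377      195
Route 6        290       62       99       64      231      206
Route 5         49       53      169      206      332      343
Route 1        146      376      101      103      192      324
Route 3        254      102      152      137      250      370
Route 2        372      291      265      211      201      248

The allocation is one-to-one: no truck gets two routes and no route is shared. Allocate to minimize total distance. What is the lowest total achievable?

This is the linear assignment problem.
Optimal: Car 70→Route 5 (49 km), Car 91→Route 3 (102 km), Car 12→Route 1 (101 km), Car 31→Route 6 (64 km), Car 63→Route 2 (201 km), Car 106→Route 7 (195 km) — total 49+102+101+64+201+195 = 712 km.
Swapping Car 63↔Car 91 (Car 63→Route 3 250 km, Car 91→Route 2 291 km) adds 238.
Every other assignment is strictly worse.

Min total: 712 km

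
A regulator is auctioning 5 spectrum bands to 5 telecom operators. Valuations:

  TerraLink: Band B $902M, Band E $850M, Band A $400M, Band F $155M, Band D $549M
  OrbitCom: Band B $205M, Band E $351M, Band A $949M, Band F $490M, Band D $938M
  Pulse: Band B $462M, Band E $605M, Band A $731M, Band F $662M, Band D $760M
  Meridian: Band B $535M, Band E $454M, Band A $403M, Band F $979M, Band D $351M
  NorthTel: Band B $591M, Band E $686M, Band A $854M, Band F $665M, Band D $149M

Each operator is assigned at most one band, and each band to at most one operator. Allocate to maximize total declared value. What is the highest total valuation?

Maximum total: $4278M

Optimal: TerraLink→Band B ($902M), OrbitCom→Band D ($938M), Pulse→Band E ($605M), Meridian→Band F ($979M), NorthTel→Band A ($854M) — total 902+938+605+979+854 = $4278M.
Max-entry greedy (repeatedly take the single best remaining cell) gives $4276M, worse by 2.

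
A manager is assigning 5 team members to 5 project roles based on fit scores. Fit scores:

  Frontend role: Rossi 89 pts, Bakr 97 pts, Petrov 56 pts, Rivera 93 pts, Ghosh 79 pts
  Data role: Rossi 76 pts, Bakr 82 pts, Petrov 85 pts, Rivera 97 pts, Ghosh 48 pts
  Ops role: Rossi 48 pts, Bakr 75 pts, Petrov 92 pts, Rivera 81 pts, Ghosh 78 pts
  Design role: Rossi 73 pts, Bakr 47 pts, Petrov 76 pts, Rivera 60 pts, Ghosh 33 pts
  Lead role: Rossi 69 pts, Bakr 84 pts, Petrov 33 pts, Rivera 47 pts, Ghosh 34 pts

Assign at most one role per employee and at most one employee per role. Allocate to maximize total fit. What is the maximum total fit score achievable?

Optimal: Rossi→Design role (73 pts), Bakr→Lead role (84 pts), Petrov→Ops role (92 pts), Rivera→Data role (97 pts), Ghosh→Frontend role (79 pts) — total 73+84+92+97+79 = 425 pts.
Row-greedy (each employee in turn takes its best remaining role) gives 395 pts, worse by 30.
Next-best assignment: Rossi→Frontend role, Bakr→Lead role, Petrov→Design role, Rivera→Data role, Ghosh→Ops role = 424 pts.
Swapping Rivera↔Ghosh (Rivera→Frontend role 93 pts, Ghosh→Data role 48 pts) loses 35.
No other one-to-one assignment exceeds 425 pts.

Max total: 425 pts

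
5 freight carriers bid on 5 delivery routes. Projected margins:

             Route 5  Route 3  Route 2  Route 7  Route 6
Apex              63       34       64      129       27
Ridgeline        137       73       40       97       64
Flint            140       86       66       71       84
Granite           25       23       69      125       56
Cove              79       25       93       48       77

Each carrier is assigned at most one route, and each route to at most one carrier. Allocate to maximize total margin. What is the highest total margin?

Treat this as an assignment problem: match each carrier to one route.
Optimal: Apex→Route 7 ($129k), Ridgeline→Route 5 ($137k), Flint→Route 3 ($86k), Granite→Route 6 ($56k), Cove→Route 2 ($93k) — total 129+137+86+56+93 = $501k.
Max-entry greedy (repeatedly take the single best remaining cell) gives $491k, worse by 10.
Swapping Granite↔Cove (Granite→Route 2 $69k, Cove→Route 6 $77k) loses 3.
Every other assignment is strictly worse.

Maximum total: $501k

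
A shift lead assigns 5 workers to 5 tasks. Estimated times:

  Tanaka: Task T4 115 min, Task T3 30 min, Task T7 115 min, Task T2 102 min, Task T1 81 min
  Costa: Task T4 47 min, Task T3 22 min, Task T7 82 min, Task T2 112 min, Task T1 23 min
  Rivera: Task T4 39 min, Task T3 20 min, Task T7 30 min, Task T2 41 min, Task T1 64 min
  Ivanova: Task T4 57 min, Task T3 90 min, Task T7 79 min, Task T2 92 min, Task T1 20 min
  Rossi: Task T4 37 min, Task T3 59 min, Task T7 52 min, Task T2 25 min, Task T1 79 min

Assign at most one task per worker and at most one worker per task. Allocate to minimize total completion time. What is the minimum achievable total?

Optimal: Tanaka→Task T3 (30 min), Costa→Task T4 (47 min), Rivera→Task T7 (30 min), Ivanova→Task T1 (20 min), Rossi→Task T2 (25 min) — total 30+47+30+20+25 = 152 min.
Min-entry greedy (repeatedly take the single cheapest remaining cell) gives 227 min, worse by 75.
Next-best assignment: Tanaka→Task T3, Costa→Task T1, Rivera→Task T7, Ivanova→Task T4, Rossi→Task T2 = 165 min.

Min total: 152 min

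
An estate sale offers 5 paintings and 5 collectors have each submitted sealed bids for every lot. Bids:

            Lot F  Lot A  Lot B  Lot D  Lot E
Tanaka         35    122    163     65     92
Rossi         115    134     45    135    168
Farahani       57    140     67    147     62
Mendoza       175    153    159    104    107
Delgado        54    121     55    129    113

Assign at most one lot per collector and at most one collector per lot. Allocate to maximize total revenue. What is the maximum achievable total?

Optimal: Tanaka→Lot B ($163), Rossi→Lot E ($168), Farahani→Lot A ($140), Mendoza→Lot F ($175), Delgado→Lot D ($129) — total 163+168+140+175+129 = $775.
Column-greedy (each lot in turn goes to its best remaining collector) gives $726, worse by 49.
Next-best assignment: Tanaka→Lot B, Rossi→Lot E, Farahani→Lot D, Mendoza→Lot F, Delgado→Lot A = $774.

Maximum total: $775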